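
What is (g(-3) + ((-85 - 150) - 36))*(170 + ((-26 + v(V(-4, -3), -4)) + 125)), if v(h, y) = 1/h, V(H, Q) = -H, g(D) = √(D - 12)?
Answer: -291867/4 + 1077*I*√15/4 ≈ -72967.0 + 1042.8*I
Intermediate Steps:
g(D) = √(-12 + D)
(g(-3) + ((-85 - 150) - 36))*(170 + ((-26 + v(V(-4, -3), -4)) + 125)) = (√(-12 - 3) + ((-85 - 150) - 36))*(170 + ((-26 + 1/(-1*(-4))) + 125)) = (√(-15) + (-235 - 36))*(170 + ((-26 + 1/4) + 125)) = (I*√15 - 271)*(170 + ((-26 + ¼) + 125)) = (-271 + I*√15)*(170 + (-103/4 + 125)) = (-271 + I*√15)*(170 + 397/4) = (-271 + I*√15)*(1077/4) = -291867/4 + 1077*I*√15/4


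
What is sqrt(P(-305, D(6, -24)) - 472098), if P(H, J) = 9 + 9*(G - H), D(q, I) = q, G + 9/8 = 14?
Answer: 5*I*sqrt(300306)/4 ≈ 685.0*I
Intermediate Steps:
G = 103/8 (G = -9/8 + 14 = 103/8 ≈ 12.875)
P(H, J) = 999/8 - 9*H (P(H, J) = 9 + 9*(103/8 - H) = 9 + (927/8 - 9*H) = 999/8 - 9*H)
sqrt(P(-305, D(6, -24)) - 472098) = sqrt((999/8 - 9*(-305)) - 472098) = sqrt((999/8 + 2745) - 472098) = sqrt(22959/8 - 472098) = sqrt(-3753825/8) = 5*I*sqrt(300306)/4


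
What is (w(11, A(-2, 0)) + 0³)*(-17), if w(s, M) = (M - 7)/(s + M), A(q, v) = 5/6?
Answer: 629/71 ≈ 8.8592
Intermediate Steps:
A(q, v) = ⅚ (A(q, v) = 5*(⅙) = ⅚)
w(s, M) = (-7 + M)/(M + s)
(w(11, A(-2, 0)) + 0³)*(-17) = ((-7 + ⅚)/(⅚ + 11) + 0³)*(-17) = (-37/6/(71/6) + 0)*(-17) = ((6/71)*(-37/6) + 0)*(-17) = (-37/71 + 0)*(-17) = -37/71*(-17) = 629/71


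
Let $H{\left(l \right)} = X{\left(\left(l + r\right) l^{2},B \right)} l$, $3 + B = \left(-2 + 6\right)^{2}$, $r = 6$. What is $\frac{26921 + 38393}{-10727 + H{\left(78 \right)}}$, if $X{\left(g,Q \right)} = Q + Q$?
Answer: $- \frac{65314}{8699} \approx -7.5082$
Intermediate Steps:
$B = 13$ ($B = -3 + \left(-2 + 6\right)^{2} = -3 + 4^{2} = -3 + 16 = 13$)
$X{\left(g,Q \right)} = 2 Q$
$H{\left(l \right)} = 26 l$ ($H{\left(l \right)} = 2 \cdot 13 l = 26 l$)
$\frac{26921 + 38393}{-10727 + H{\left(78 \right)}} = \frac{26921 + 38393}{-10727 + 26 \cdot 78} = \frac{65314}{-10727 + 2028} = \frac{65314}{-8699} = 65314 \left(- \frac{1}{8699}\right) = - \frac{65314}{8699}$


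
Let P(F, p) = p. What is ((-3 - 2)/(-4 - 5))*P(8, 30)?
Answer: 50/3 ≈ 16.667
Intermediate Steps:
((-3 - 2)/(-4 - 5))*P(8, 30) = ((-3 - 2)/(-4 - 5))*30 = -5/(-9)*30 = -5*(-⅑)*30 = (5/9)*30 = 50/3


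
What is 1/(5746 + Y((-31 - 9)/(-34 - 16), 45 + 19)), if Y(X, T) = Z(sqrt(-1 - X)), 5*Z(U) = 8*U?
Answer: 359125/2063532538 - 30*I*sqrt(5)/1031766269 ≈ 0.00017403 - 6.5017e-8*I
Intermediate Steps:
Z(U) = 8*U/5 (Z(U) = (8*U)/5 = 8*U/5)
Y(X, T) = 8*sqrt(-1 - X)/5
1/(5746 + Y((-31 - 9)/(-34 - 16), 45 + 19)) = 1/(5746 + 8*sqrt(-1 - (-31 - 9)/(-34 - 16))/5) = 1/(5746 + 8*sqrt(-1 - (-40)/(-50))/5) = 1/(5746 + 8*sqrt(-1 - (-40)*(-1)/50)/5) = 1/(5746 + 8*sqrt(-1 - 1*4/5)/5) = 1/(5746 + 8*sqrt(-1 - 4/5)/5) = 1/(5746 + 8*sqrt(-9/5)/5) = 1/(5746 + 8*(3*I*sqrt(5)/5)/5) = 1/(5746 + 24*I*sqrt(5)/25)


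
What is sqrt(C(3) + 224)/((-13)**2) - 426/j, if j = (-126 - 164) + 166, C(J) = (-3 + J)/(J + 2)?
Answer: 213/62 + 4*sqrt(14)/169 ≈ 3.5240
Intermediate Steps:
C(J) = (-3 + J)/(2 + J)
j = -124 (j = -290 + 166 = -124)
sqrt(C(3) + 224)/((-13)**2) - 426/j = sqrt((-3 + 3)/(2 + 3) + 224)/((-13)**2) - 426/(-124) = sqrt(0/5 + 224)/169 - 426*(-1/124) = sqrt((1/5)*0 + 224)*(1/169) + 213/62 = sqrt(0 + 224)*(1/169) + 213/62 = sqrt(224)*(1/169) + 213/62 = (4*sqrt(14))*(1/169) + 213/62 = 4*sqrt(14)/169 + 213/62 = 213/62 + 4*sqrt(14)/169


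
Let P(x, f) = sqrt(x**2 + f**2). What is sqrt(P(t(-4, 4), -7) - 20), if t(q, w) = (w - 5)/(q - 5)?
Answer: sqrt(-180 + sqrt(3970))/3 ≈ 3.6054*I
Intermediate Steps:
t(q, w) = (-5 + w)/(-5 + q)
P(x, f) = sqrt(f**2 + x**2)
sqrt(P(t(-4, 4), -7) - 20) = sqrt(sqrt((-7)**2 + ((-5 + 4)/(-5 - 4))**2) - 20) = sqrt(sqrt(49 + (-1/(-9))**2) - 20) = sqrt(sqrt(49 + (-1/9*(-1))**2) - 20) = sqrt(sqrt(49 + (1/9)**2) - 20) = sqrt(sqrt(49 + 1/81) - 20) = sqrt(sqrt(3970/81) - 20) = sqrt(sqrt(3970)/9 - 20) = sqrt(-20 + sqrt(3970)/9)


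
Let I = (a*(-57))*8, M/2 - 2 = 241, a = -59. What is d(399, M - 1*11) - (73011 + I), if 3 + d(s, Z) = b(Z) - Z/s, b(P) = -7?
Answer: -2098450/21 ≈ -99926.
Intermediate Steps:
M = 486 (M = 4 + 2*241 = 4 + 482 = 486)
I = 26904 (I = -59*(-57)*8 = 3363*8 = 26904)
d(s, Z) = -10 - Z/s (d(s, Z) = -3 + (-7 - Z/s) = -10 - Z/s)
d(399, M - 1*11) - (73011 + I) = (-10 - 1*(486 - 1*11)/399) - (73011 + 26904) = (-10 - 1*(486 - 11)*1/399) - 1*99915 = (-10 - 1*475*1/399) - 99915 = (-10 - 25/21) - 99915 = -235/21 - 99915 = -2098450/21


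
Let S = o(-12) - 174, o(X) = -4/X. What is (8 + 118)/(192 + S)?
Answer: 378/55 ≈ 6.8727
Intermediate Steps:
S = -521/3 (S = -4/(-12) - 174 = -4*(-1/12) - 174 = ⅓ - 174 = -521/3 ≈ -173.67)
(8 + 118)/(192 + S) = (8 + 118)/(192 - 521/3) = 126/(55/3) = 126*(3/55) = 378/55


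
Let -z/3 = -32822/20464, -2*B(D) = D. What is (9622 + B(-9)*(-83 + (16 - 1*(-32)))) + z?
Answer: 96889997/10232 ≈ 9469.3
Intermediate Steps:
B(D) = -D/2
z = 49233/10232 (z = -(-98466)/20464 = -3*(-16411/10232) = 49233/10232 ≈ 4.8117)
(9622 + B(-9)*(-83 + (16 - 1*(-32)))) + z = (9622 + (-½*(-9))*(-83 + (16 - 1*(-32)))) + 49233/10232 = (9622 + 9*(-83 + (16 + 32))/2) + 49233/10232 = (9622 + 9*(-83 + 48)/2) + 49233/10232 = (9622 + (9/2)*(-35)) + 49233/10232 = (9622 - 315/2) + 49233/10232 = 18929/2 + 49233/10232 = 96889997/10232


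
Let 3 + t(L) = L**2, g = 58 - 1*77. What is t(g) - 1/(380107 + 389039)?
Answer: 275354267/769146 ≈ 358.00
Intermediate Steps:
g = -19 (g = 58 - 77 = -19)
t(L) = -3 + L**2
t(g) - 1/(380107 + 389039) = (-3 + (-19)**2) - 1/(380107 + 389039) = (-3 + 361) - 1/769146 = 358 - 1*1/769146 = 358 - 1/769146 = 275354267/769146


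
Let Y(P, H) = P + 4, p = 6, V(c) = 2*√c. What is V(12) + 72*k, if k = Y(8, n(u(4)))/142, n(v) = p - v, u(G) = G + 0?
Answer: 432/71 + 4*√3 ≈ 13.013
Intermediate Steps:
u(G) = G
n(v) = 6 - v
Y(P, H) = 4 + P
k = 6/71 (k = (4 + 8)/142 = 12*(1/142) = 6/71 ≈ 0.084507)
V(12) + 72*k = 2*√12 + 72*(6/71) = 2*(2*√3) + 432/71 = 4*√3 + 432/71 = 432/71 + 4*√3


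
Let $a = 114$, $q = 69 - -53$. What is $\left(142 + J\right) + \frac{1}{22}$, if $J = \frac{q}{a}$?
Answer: $\frac{179467}{1254} \approx 143.12$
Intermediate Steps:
$q = 122$ ($q = 69 + 53 = 122$)
$J = \frac{61}{57}$ ($J = \frac{122}{114} = 122 \cdot \frac{1}{114} = \frac{61}{57} \approx 1.0702$)
$\left(142 + J\right) + \frac{1}{22} = \left(142 + \frac{61}{57}\right) + \frac{1}{22} = \frac{8155}{57} + \frac{1}{22} = \frac{179467}{1254}$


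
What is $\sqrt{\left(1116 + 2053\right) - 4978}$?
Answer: $3 i \sqrt{201} \approx 42.532 i$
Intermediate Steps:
$\sqrt{\left(1116 + 2053\right) - 4978} = \sqrt{3169 - 4978} = \sqrt{-1809} = 3 i \sqrt{201}$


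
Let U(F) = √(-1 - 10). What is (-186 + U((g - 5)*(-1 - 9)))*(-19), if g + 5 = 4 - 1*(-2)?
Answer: 3534 - 19*I*√11 ≈ 3534.0 - 63.016*I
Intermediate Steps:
g = 1 (g = -5 + (4 - 1*(-2)) = -5 + (4 + 2) = -5 + 6 = 1)
U(F) = I*√11 (U(F) = √(-11) = I*√11)
(-186 + U((g - 5)*(-1 - 9)))*(-19) = (-186 + I*√11)*(-19) = 3534 - 19*I*√11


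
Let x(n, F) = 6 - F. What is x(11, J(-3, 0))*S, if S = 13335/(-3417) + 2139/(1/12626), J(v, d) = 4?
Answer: 61521969002/1139 ≈ 5.4014e+7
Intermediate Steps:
S = 30760984501/1139 (S = 13335*(-1/3417) + 2139/(1/12626) = -4445/1139 + 2139*12626 = -4445/1139 + 27007014 = 30760984501/1139 ≈ 2.7007e+7)
x(11, J(-3, 0))*S = (6 - 1*4)*(30760984501/1139) = (6 - 4)*(30760984501/1139) = 2*(30760984501/1139) = 61521969002/1139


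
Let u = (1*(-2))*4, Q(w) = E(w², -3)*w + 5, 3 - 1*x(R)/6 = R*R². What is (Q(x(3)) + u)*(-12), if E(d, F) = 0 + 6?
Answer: 10404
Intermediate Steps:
E(d, F) = 6
x(R) = 18 - 6*R³ (x(R) = 18 - 6*R*R² = 18 - 6*R³)
Q(w) = 5 + 6*w (Q(w) = 6*w + 5 = 5 + 6*w)
u = -8 (u = -2*4 = -8)
(Q(x(3)) + u)*(-12) = ((5 + 6*(18 - 6*3³)) - 8)*(-12) = ((5 + 6*(18 - 6*27)) - 8)*(-12) = ((5 + 6*(18 - 162)) - 8)*(-12) = ((5 + 6*(-144)) - 8)*(-12) = ((5 - 864) - 8)*(-12) = (-859 - 8)*(-12) = -867*(-12) = 10404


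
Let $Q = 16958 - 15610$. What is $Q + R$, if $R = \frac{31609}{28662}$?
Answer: $\frac{38667985}{28662} \approx 1349.1$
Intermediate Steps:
$R = \frac{31609}{28662}$ ($R = 31609 \cdot \frac{1}{28662} = \frac{31609}{28662} \approx 1.1028$)
$Q = 1348$ ($Q = 16958 - 15610 = 1348$)
$Q + R = 1348 + \frac{31609}{28662} = \frac{38667985}{28662}$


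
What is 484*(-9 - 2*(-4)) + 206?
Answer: -278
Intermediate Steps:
484*(-9 - 2*(-4)) + 206 = 484*(-9 + 8) + 206 = 484*(-1) + 206 = -484 + 206 = -278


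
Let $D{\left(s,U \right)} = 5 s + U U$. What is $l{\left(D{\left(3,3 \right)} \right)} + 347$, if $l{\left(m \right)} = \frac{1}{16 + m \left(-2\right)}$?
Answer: $\frac{11103}{32} \approx 346.97$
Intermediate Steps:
$D{\left(s,U \right)} = U^{2} + 5 s$ ($D{\left(s,U \right)} = 5 s + U^{2} = U^{2} + 5 s$)
$l{\left(m \right)} = \frac{1}{16 - 2 m}$
$l{\left(D{\left(3,3 \right)} \right)} + 347 = - \frac{1}{-16 + 2 \left(3^{2} + 5 \cdot 3\right)} + 347 = - \frac{1}{-16 + 2 \left(9 + 15\right)} + 347 = - \frac{1}{-16 + 2 \cdot 24} + 347 = - \frac{1}{-16 + 48} + 347 = - \frac{1}{32} + 347 = \frac{11103}{32}$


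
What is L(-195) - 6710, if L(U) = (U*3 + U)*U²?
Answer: -29666210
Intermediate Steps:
L(U) = 4*U³ (L(U) = (3*U + U)*U² = (4*U)*U² = 4*U³)
L(-195) - 6710 = 4*(-195)³ - 6710 = 4*(-7414875) - 6710 = -29659500 - 6710 = -29666210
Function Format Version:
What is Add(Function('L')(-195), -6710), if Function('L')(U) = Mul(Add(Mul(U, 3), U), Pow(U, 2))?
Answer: -29666210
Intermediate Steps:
Function('L')(U) = Mul(4, Pow(U, 3)) (Function('L')(U) = Mul(Add(Mul(3, U), U), Pow(U, 2)) = Mul(Mul(4, U), Pow(U, 2)) = Mul(4, Pow(U, 3)))
Add(Function('L')(-195), -6710) = Add(Mul(4, Pow(-195, 3)), -6710) = Add(Mul(4, -7414875), -6710) = Add(-29659500, -6710) = -29666210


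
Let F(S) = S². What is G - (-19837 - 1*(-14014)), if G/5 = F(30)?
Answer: 10323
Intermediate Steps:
G = 4500 (G = 5*30² = 5*900 = 4500)
G - (-19837 - 1*(-14014)) = 4500 - (-19837 - 1*(-14014)) = 4500 - (-19837 + 14014) = 4500 - 1*(-5823) = 4500 + 5823 = 10323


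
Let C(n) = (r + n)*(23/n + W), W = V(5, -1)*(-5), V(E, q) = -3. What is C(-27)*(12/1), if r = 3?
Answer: -12224/3 ≈ -4074.7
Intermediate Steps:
W = 15 (W = -3*(-5) = 15)
C(n) = (3 + n)*(15 + 23/n) (C(n) = (3 + n)*(23/n + 15) = (3 + n)*(15 + 23/n))
C(-27)*(12/1) = (68 + 15*(-27) + 69/(-27))*(12/1) = (68 - 405 + 69*(-1/27))*(12*1) = (68 - 405 - 23/9)*12 = -3056/9*12 = -12224/3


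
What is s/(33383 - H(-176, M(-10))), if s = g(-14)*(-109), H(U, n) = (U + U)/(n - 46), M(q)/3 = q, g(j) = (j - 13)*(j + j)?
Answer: -1565676/634189 ≈ -2.4688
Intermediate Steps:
g(j) = 2*j*(-13 + j) (g(j) = (-13 + j)*(2*j) = 2*j*(-13 + j))
M(q) = 3*q
H(U, n) = 2*U/(-46 + n) (H(U, n) = (2*U)/(-46 + n) = 2*U/(-46 + n))
s = -82404 (s = (2*(-14)*(-13 - 14))*(-109) = (2*(-14)*(-27))*(-109) = 756*(-109) = -82404)
s/(33383 - H(-176, M(-10))) = -82404/(33383 - 2*(-176)/(-46 + 3*(-10))) = -82404/(33383 - 2*(-176)/(-46 - 30)) = -82404/(33383 - 2*(-176)/(-76)) = -82404/(33383 - 2*(-176)*(-1)/76) = -82404/(33383 - 1*88/19) = -82404/(33383 - 88/19) = -82404/634189/19 = -82404*19/634189 = -1565676/634189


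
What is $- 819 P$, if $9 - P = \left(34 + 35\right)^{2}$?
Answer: $3891888$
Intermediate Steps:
$P = -4752$ ($P = 9 - \left(34 + 35\right)^{2} = 9 - 69^{2} = 9 - 4761 = -4752$)
$- 819 P = \left(-819\right) \left(-4752\right) = 3891888$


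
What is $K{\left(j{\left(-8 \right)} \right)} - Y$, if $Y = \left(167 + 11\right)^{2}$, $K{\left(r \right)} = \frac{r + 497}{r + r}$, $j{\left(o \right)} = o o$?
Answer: $- \frac{4054991}{128} \approx -31680.0$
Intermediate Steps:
$j{\left(o \right)} = o^{2}$
$K{\left(r \right)} = \frac{497 + r}{2 r}$
$Y = 31684$ ($Y = 178^{2} = 31684$)
$K{\left(j{\left(-8 \right)} \right)} - Y = \frac{497 + \left(-8\right)^{2}}{2 \left(-8\right)^{2}} - 31684 = \frac{497 + 64}{2 \cdot 64} - 31684 = \frac{1}{2} \cdot \frac{1}{64} \cdot 561 - 31684 = \frac{561}{128} - 31684 = - \frac{4054991}{128}$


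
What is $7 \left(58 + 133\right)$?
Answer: $1337$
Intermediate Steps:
$7 \left(58 + 133\right) = 7 \cdot 191 = 1337$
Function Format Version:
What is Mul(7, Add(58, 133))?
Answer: 1337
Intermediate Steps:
Mul(7, Add(58, 133)) = Mul(7, 191) = 1337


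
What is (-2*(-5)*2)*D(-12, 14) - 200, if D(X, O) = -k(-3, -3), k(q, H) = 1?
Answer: -220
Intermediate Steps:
D(X, O) = -1 (D(X, O) = -1*1 = -1)
(-2*(-5)*2)*D(-12, 14) - 200 = (-2*(-5)*2)*(-1) - 200 = (10*2)*(-1) - 200 = 20*(-1) - 200 = -20 - 200 = -220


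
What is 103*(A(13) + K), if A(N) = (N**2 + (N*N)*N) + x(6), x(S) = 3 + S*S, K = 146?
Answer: 262753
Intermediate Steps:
x(S) = 3 + S**2
A(N) = 39 + N**2 + N**3 (A(N) = (N**2 + (N*N)*N) + (3 + 6**2) = (N**2 + N**2*N) + (3 + 36) = (N**2 + N**3) + 39 = 39 + N**2 + N**3)
103*(A(13) + K) = 103*((39 + 13**2 + 13**3) + 146) = 103*((39 + 169 + 2197) + 146) = 103*(2405 + 146) = 103*2551 = 262753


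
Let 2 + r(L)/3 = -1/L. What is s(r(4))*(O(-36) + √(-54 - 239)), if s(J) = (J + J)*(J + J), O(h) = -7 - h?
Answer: 21141/4 + 729*I*√293/4 ≈ 5285.3 + 3119.6*I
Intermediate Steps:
r(L) = -6 - 3/L (r(L) = -6 + 3*(-1/L) = -6 - 3/L)
s(J) = 4*J² (s(J) = (2*J)*(2*J) = 4*J²)
s(r(4))*(O(-36) + √(-54 - 239)) = (4*(-6 - 3/4)²)*((-7 - 1*(-36)) + √(-54 - 239)) = (4*(-6 - 3*¼)²)*((-7 + 36) + √(-293)) = (4*(-6 - ¾)²)*(29 + I*√293) = (4*(-27/4)²)*(29 + I*√293) = (4*(729/16))*(29 + I*√293) = 729*(29 + I*√293)/4 = 21141/4 + 729*I*√293/4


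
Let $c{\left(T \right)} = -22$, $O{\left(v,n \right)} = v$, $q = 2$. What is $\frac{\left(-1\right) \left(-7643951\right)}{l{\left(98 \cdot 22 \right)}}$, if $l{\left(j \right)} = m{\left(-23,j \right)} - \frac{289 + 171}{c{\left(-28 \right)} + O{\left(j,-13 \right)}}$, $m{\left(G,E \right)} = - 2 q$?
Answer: $- \frac{8156095717}{4498} \approx -1.8133 \cdot 10^{6}$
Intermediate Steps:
$m{\left(G,E \right)} = -4$ ($m{\left(G,E \right)} = \left(-2\right) 2 = -4$)
$l{\left(j \right)} = -4 - \frac{460}{-22 + j}$ ($l{\left(j \right)} = -4 - \frac{289 + 171}{-22 + j} = -4 - \frac{460}{-22 + j}$)
$\frac{\left(-1\right) \left(-7643951\right)}{l{\left(98 \cdot 22 \right)}} = \frac{\left(-1\right) \left(-7643951\right)}{4 \frac{1}{-22 + 98 \cdot 22} \left(-93 - 98 \cdot 22\right)} = \frac{7643951}{4 \frac{1}{-22 + 2156} \left(-93 - 2156\right)} = \frac{7643951}{4 \cdot \frac{1}{2134} \left(-93 - 2156\right)} = \frac{7643951}{4 \cdot \frac{1}{2134} \left(-2249\right)} = \frac{7643951}{- \frac{4498}{1067}} = 7643951 \left(- \frac{1067}{4498}\right) = - \frac{8156095717}{4498}$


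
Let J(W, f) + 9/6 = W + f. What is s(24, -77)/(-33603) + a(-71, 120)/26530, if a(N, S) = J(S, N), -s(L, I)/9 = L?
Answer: 976883/118865012 ≈ 0.0082184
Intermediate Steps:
J(W, f) = -3/2 + W + f (J(W, f) = -3/2 + (W + f) = -3/2 + W + f)
s(L, I) = -9*L
a(N, S) = -3/2 + N + S (a(N, S) = -3/2 + S + N = -3/2 + N + S)
s(24, -77)/(-33603) + a(-71, 120)/26530 = -9*24/(-33603) + (-3/2 - 71 + 120)/26530 = -216*(-1/33603) + (95/2)*(1/26530) = 72/11201 + 19/10612 = 976883/118865012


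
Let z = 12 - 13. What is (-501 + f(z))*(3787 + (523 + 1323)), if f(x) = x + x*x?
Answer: -2822133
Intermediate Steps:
z = -1
f(x) = x + x²
(-501 + f(z))*(3787 + (523 + 1323)) = (-501 - (1 - 1))*(3787 + (523 + 1323)) = (-501 - 1*0)*(3787 + 1846) = (-501 + 0)*5633 = -501*5633 = -2822133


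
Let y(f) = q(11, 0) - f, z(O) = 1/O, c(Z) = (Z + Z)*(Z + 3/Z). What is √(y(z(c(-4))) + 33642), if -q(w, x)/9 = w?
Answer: √48436054/38 ≈ 183.15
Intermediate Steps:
q(w, x) = -9*w
c(Z) = 2*Z*(Z + 3/Z) (c(Z) = (2*Z)*(Z + 3/Z) = 2*Z*(Z + 3/Z))
y(f) = -99 - f (y(f) = -9*11 - f = -99 - f)
√(y(z(c(-4))) + 33642) = √((-99 - 1/(6 + 2*(-4)²)) + 33642) = √((-99 - 1/(6 + 2*16)) + 33642) = √((-99 - 1/(6 + 32)) + 33642) = √((-99 - 1/38) + 33642) = √(-3763/38 + 33642) = √(1274633/38) = √48436054/38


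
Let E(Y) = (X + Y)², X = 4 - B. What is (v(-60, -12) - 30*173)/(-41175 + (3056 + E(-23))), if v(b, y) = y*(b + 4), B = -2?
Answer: 753/6305 ≈ 0.11943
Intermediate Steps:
X = 6 (X = 4 - 1*(-2) = 4 + 2 = 6)
E(Y) = (6 + Y)²
v(b, y) = y*(4 + b)
(v(-60, -12) - 30*173)/(-41175 + (3056 + E(-23))) = (-12*(4 - 60) - 30*173)/(-41175 + (3056 + (6 - 23)²)) = (-12*(-56) - 5190)/(-41175 + (3056 + (-17)²)) = (672 - 5190)/(-41175 + (3056 + 289)) = -4518/(-41175 + 3345) = -4518/(-37830) = -4518*(-1/37830) = 753/6305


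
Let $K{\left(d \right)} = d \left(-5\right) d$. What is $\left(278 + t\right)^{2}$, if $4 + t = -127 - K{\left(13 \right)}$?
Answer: $984064$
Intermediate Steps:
$K{\left(d \right)} = - 5 d^{2}$ ($K{\left(d \right)} = - 5 d d = - 5 d^{2}$)
$t = 714$ ($t = -4 - \left(127 - 5 \cdot 13^{2}\right) = -4 - \left(127 - 845\right) = -4 - -718 = -4 + \left(-127 + 845\right) = -4 + 718 = 714$)
$\left(278 + t\right)^{2} = \left(278 + 714\right)^{2} = 992^{2} = 984064$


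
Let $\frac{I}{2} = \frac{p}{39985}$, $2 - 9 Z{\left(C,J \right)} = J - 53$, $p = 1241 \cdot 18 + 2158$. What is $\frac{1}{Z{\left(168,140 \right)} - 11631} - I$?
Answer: $- \frac{466632523}{380817140} \approx -1.2253$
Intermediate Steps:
$p = 24496$ ($p = 22338 + 2158 = 24496$)
$Z{\left(C,J \right)} = \frac{55}{9} - \frac{J}{9}$ ($Z{\left(C,J \right)} = \frac{2}{9} - \frac{J - 53}{9} = \frac{2}{9} - \frac{-53 + J}{9} = \frac{2}{9} - \left(- \frac{53}{9} + \frac{J}{9}\right) = \frac{55}{9} - \frac{J}{9}$)
$I = \frac{48992}{39985}$ ($I = 2 \cdot \frac{24496}{39985} = \frac{48992}{39985} \approx 1.2253$)
$\frac{1}{Z{\left(168,140 \right)} - 11631} - I = \frac{1}{\left(\frac{55}{9} - \frac{140}{9}\right) - 11631} - \frac{48992}{39985} = \frac{1}{- \frac{85}{9} - 11631} - \frac{48992}{39985} = \frac{1}{- \frac{104764}{9}} - \frac{48992}{39985} = - \frac{9}{104764} - \frac{48992}{39985} = - \frac{466632523}{380817140}$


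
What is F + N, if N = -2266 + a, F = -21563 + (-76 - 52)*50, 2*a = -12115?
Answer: -72573/2 ≈ -36287.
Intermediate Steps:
a = -12115/2 (a = (½)*(-12115) = -12115/2 ≈ -6057.5)
F = -27963 (F = -21563 - 128*50 = -21563 - 6400 = -27963)
N = -16647/2 (N = -2266 - 12115/2 = -16647/2 ≈ -8323.5)
F + N = -27963 - 16647/2 = -72573/2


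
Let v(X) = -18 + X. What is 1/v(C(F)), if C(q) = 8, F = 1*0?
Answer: -⅒ ≈ -0.10000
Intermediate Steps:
F = 0
1/v(C(F)) = 1/(-18 + 8) = 1/(-10) = -⅒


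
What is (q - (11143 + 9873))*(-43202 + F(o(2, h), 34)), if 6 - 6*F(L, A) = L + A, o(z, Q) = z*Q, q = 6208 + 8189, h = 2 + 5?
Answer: 286000371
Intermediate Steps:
h = 7
q = 14397
o(z, Q) = Q*z
F(L, A) = 1 - A/6 - L/6 (F(L, A) = 1 - (L + A)/6 = 1 - (A + L)/6 = 1 + (-A/6 - L/6) = 1 - A/6 - L/6)
(q - (11143 + 9873))*(-43202 + F(o(2, h), 34)) = (14397 - (11143 + 9873))*(-43202 + (1 - 1/6*34 - 7*2/6)) = (14397 - 1*21016)*(-43202 + (1 - 17/3 - 1/6*14)) = (14397 - 21016)*(-43202 + (1 - 17/3 - 7/3)) = -6619*(-43202 - 7) = -6619*(-43209) = 286000371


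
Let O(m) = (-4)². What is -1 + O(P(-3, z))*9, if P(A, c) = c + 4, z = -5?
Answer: 143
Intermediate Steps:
P(A, c) = 4 + c
O(m) = 16
-1 + O(P(-3, z))*9 = -1 + 16*9 = -1 + 144 = 143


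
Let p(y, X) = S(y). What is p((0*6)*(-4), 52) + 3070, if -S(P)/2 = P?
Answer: 3070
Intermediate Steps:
S(P) = -2*P
p(y, X) = -2*y
p((0*6)*(-4), 52) + 3070 = -2*0*6*(-4) + 3070 = -0*(-4) + 3070 = -2*0 + 3070 = 0 + 3070 = 3070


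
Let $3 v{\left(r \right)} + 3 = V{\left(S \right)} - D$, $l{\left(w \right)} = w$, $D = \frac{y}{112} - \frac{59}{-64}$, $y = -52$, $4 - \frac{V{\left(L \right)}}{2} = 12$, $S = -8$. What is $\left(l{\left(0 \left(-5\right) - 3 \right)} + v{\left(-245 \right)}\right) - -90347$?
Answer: $\frac{121413619}{1344} \approx 90338.0$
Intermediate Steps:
$V{\left(L \right)} = -16$ ($V{\left(L \right)} = 8 - 24 = -16$)
$D = \frac{205}{448}$ ($D = - \frac{52}{112} - \frac{59}{-64} = \left(-52\right) \frac{1}{112} - - \frac{59}{64} = - \frac{13}{28} + \frac{59}{64} = \frac{205}{448} \approx 0.45759$)
$v{\left(r \right)} = - \frac{8717}{1344}$ ($v{\left(r \right)} = -1 + \frac{-16 - \frac{205}{448}}{3} = -1 + \frac{1}{3} \left(- \frac{7373}{448}\right) = -1 - \frac{7373}{1344} = - \frac{8717}{1344}$)
$\left(l{\left(0 \left(-5\right) - 3 \right)} + v{\left(-245 \right)}\right) - -90347 = \left(\left(0 \left(-5\right) - 3\right) - \frac{8717}{1344}\right) - -90347 = \left(\left(0 - 3\right) - \frac{8717}{1344}\right) + 90347 = \left(-3 - \frac{8717}{1344}\right) + 90347 = - \frac{12749}{1344} + 90347 = \frac{121413619}{1344}$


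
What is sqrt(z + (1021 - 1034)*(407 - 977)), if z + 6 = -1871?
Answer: sqrt(5533) ≈ 74.384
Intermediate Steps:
z = -1877 (z = -6 - 1871 = -1877)
sqrt(z + (1021 - 1034)*(407 - 977)) = sqrt(-1877 + (1021 - 1034)*(407 - 977)) = sqrt(-1877 - 13*(-570)) = sqrt(-1877 + 7410) = sqrt(5533)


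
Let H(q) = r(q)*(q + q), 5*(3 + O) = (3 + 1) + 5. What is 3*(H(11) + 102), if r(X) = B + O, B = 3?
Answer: 2124/5 ≈ 424.80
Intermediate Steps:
O = -6/5 (O = -3 + ((3 + 1) + 5)/5 = -3 + (4 + 5)/5 = -3 + (⅕)*9 = -3 + 9/5 = -6/5 ≈ -1.2000)
r(X) = 9/5 (r(X) = 3 - 6/5 = 9/5)
H(q) = 18*q/5 (H(q) = 9*(q + q)/5 = 9*(2*q)/5 = 18*q/5)
3*(H(11) + 102) = 3*((18/5)*11 + 102) = 3*(198/5 + 102) = 3*(708/5) = 2124/5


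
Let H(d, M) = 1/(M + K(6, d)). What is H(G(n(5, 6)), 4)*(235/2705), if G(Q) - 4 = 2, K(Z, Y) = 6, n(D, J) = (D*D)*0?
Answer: 47/5410 ≈ 0.0086876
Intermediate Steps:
n(D, J) = 0 (n(D, J) = D**2*0 = 0)
G(Q) = 6 (G(Q) = 4 + 2 = 6)
H(d, M) = 1/(6 + M) (H(d, M) = 1/(M + 6) = 1/(6 + M))
H(G(n(5, 6)), 4)*(235/2705) = (235/2705)/(6 + 4) = (235*(1/2705))/10 = (1/10)*(47/541) = 47/5410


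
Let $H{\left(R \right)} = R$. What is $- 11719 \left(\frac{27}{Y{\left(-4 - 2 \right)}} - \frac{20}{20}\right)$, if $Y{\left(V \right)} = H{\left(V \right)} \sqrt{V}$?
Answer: $11719 - \frac{35157 i \sqrt{6}}{4} \approx 11719.0 - 21529.0 i$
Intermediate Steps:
$Y{\left(V \right)} = V^{\frac{3}{2}}$ ($Y{\left(V \right)} = V \sqrt{V} = V^{\frac{3}{2}}$)
$- 11719 \left(\frac{27}{Y{\left(-4 - 2 \right)}} - \frac{20}{20}\right) = - 11719 \left(\frac{27}{\left(-4 - 2\right)^{\frac{3}{2}}} - \frac{20}{20}\right) = - 11719 \left(\frac{27}{\left(-6\right)^{\frac{3}{2}}} - 1\right) = - 11719 \left(\frac{27}{\left(-6\right) i \sqrt{6}} - 1\right) = - 11719 \left(27 \frac{i \sqrt{6}}{36} - 1\right) = - 11719 \left(\frac{3 i \sqrt{6}}{4} - 1\right) = - 11719 \left(-1 + \frac{3 i \sqrt{6}}{4}\right) = 11719 - \frac{35157 i \sqrt{6}}{4}$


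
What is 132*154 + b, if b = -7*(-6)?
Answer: 20370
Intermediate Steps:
b = 42
132*154 + b = 132*154 + 42 = 20328 + 42 = 20370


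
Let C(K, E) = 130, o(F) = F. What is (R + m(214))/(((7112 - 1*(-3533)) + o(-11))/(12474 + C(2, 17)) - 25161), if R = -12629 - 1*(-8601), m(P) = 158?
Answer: 4877748/31711861 ≈ 0.15381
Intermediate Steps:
R = -4028 (R = -12629 + 8601 = -4028)
(R + m(214))/(((7112 - 1*(-3533)) + o(-11))/(12474 + C(2, 17)) - 25161) = (-4028 + 158)/(((7112 - 1*(-3533)) - 11)/(12474 + 130) - 25161) = -3870/(((7112 + 3533) - 11)/12604 - 25161) = -3870/((10645 - 11)*(1/12604) - 25161) = -3870/(10634*(1/12604) - 25161) = -3870/(5317/6302 - 25161) = -3870/(-158559305/6302) = -3870*(-6302/158559305) = 4877748/31711861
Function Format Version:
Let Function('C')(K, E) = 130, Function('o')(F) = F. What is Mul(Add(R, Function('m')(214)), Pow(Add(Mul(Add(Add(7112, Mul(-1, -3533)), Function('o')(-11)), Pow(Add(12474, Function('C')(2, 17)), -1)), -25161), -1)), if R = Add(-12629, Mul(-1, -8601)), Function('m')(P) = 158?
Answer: Rational(4877748, 31711861) ≈ 0.15381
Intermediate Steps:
R = -4028 (R = Add(-12629, 8601) = -4028)
Mul(Add(R, Function('m')(214)), Pow(Add(Mul(Add(Add(7112, Mul(-1, -3533)), Function('o')(-11)), Pow(Add(12474, Function('C')(2, 17)), -1)), -25161), -1)) = Mul(Add(-4028, 158), Pow(Add(Mul(Add(Add(7112, Mul(-1, -3533)), -11), Pow(Add(12474, 130), -1)), -25161), -1)) = Mul(-3870, Pow(Add(Mul(Add(Add(7112, 3533), -11), Pow(12604, -1)), -25161), -1)) = Mul(-3870, Pow(Add(Mul(Add(10645, -11), Rational(1, 12604)), -25161), -1)) = Mul(-3870, Pow(Add(Mul(10634, Rational(1, 12604)), -25161), -1)) = Mul(-3870, Pow(Add(Rational(5317, 6302), -25161), -1)) = Mul(-3870, Pow(Rational(-158559305, 6302), -1)) = Mul(-3870, Rational(-6302, 158559305)) = Rational(4877748, 31711861)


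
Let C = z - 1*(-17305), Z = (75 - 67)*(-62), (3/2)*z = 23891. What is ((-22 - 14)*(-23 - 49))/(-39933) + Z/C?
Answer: -3923888/49150621 ≈ -0.079834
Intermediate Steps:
z = 47782/3 (z = (2/3)*23891 = 47782/3 ≈ 15927.)
Z = -496 (Z = 8*(-62) = -496)
C = 99697/3 (C = 47782/3 - 1*(-17305) = 47782/3 + 17305 = 99697/3 ≈ 33232.)
((-22 - 14)*(-23 - 49))/(-39933) + Z/C = ((-22 - 14)*(-23 - 49))/(-39933) - 496/99697/3 = -36*(-72)*(-1/39933) - 496*3/99697 = 2592*(-1/39933) - 1488/99697 = -32/493 - 1488/99697 = -3923888/49150621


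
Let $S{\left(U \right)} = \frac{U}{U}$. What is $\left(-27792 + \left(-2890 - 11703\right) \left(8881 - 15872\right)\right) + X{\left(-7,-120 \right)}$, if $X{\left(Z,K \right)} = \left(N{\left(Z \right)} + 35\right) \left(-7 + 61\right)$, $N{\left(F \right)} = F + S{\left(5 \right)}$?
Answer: $101993437$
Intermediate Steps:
$S{\left(U \right)} = 1$
$N{\left(F \right)} = 1 + F$ ($N{\left(F \right)} = F + 1 = 1 + F$)
$X{\left(Z,K \right)} = 1944 + 54 Z$ ($X{\left(Z,K \right)} = \left(\left(1 + Z\right) + 35\right) \left(-7 + 61\right) = \left(36 + Z\right) 54 = 1944 + 54 Z$)
$\left(-27792 + \left(-2890 - 11703\right) \left(8881 - 15872\right)\right) + X{\left(-7,-120 \right)} = \left(-27792 + \left(-2890 - 11703\right) \left(8881 - 15872\right)\right) + \left(1944 + 54 \left(-7\right)\right) = \left(-27792 - -102019663\right) + \left(1944 - 378\right) = \left(-27792 + 102019663\right) + 1566 = 101991871 + 1566 = 101993437$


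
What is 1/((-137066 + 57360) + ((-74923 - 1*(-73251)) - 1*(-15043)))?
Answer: -1/66335 ≈ -1.5075e-5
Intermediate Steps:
1/((-137066 + 57360) + ((-74923 - 1*(-73251)) - 1*(-15043))) = 1/(-79706 + ((-74923 + 73251) + 15043)) = 1/(-79706 + (-1672 + 15043)) = 1/(-79706 + 13371) = 1/(-66335) = -1/66335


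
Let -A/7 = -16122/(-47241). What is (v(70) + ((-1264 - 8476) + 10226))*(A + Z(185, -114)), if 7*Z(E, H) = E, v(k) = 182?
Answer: 1770112492/110229 ≈ 16059.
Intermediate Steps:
Z(E, H) = E/7
A = -37618/15747 (A = -(-112854)/(-47241) = -(-112854)*(-1)/47241 = -7*5374/15747 = -37618/15747 ≈ -2.3889)
(v(70) + ((-1264 - 8476) + 10226))*(A + Z(185, -114)) = (182 + ((-1264 - 8476) + 10226))*(-37618/15747 + (1/7)*185) = (182 + (-9740 + 10226))*(-37618/15747 + 185/7) = (182 + 486)*(2649869/110229) = 668*(2649869/110229) = 1770112492/110229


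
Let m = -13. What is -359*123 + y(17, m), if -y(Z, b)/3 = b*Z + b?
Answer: -43455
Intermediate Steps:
y(Z, b) = -3*b - 3*Z*b (y(Z, b) = -3*(b*Z + b) = -3*(Z*b + b) = -3*(b + Z*b) = -3*b - 3*Z*b)
-359*123 + y(17, m) = -359*123 - 3*(-13)*(1 + 17) = -44157 - 3*(-13)*18 = -44157 + 702 = -43455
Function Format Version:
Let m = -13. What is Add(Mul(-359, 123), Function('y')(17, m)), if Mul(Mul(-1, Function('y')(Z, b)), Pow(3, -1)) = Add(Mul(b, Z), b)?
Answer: -43455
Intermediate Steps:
Function('y')(Z, b) = Add(Mul(-3, b), Mul(-3, Z, b)) (Function('y')(Z, b) = Mul(-3, Add(Mul(b, Z), b)) = Mul(-3, Add(Mul(Z, b), b)) = Mul(-3, Add(b, Mul(Z, b))) = Add(Mul(-3, b), Mul(-3, Z, b)))
Add(Mul(-359, 123), Function('y')(17, m)) = Add(Mul(-359, 123), Mul(-3, -13, Add(1, 17))) = Add(-44157, Mul(-3, -13, 18)) = Add(-44157, 702) = -43455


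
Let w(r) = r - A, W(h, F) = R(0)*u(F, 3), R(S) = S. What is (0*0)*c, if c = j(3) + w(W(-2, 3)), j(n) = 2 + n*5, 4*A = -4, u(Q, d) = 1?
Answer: 0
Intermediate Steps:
A = -1 (A = (¼)*(-4) = -1)
j(n) = 2 + 5*n
W(h, F) = 0 (W(h, F) = 0*1 = 0)
w(r) = 1 + r (w(r) = r - 1*(-1) = r + 1 = 1 + r)
c = 18 (c = (2 + 5*3) + (1 + 0) = (2 + 15) + 1 = 17 + 1 = 18)
(0*0)*c = (0*0)*18 = 0*18 = 0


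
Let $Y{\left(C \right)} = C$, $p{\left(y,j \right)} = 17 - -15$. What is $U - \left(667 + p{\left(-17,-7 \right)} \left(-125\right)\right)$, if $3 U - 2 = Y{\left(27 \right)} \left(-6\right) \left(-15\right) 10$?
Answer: $\frac{34301}{3} \approx 11434.0$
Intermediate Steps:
$p{\left(y,j \right)} = 32$ ($p{\left(y,j \right)} = 17 + 15 = 32$)
$U = \frac{24302}{3}$ ($U = \frac{2}{3} + \frac{27 \left(-6\right) \left(-15\right) 10}{3} = \frac{2}{3} + \frac{27 \cdot 90 \cdot 10}{3} = \frac{2}{3} + \frac{27 \cdot 900}{3} = \frac{2}{3} + \frac{1}{3} \cdot 24300 = \frac{2}{3} + 8100 = \frac{24302}{3} \approx 8100.7$)
$U - \left(667 + p{\left(-17,-7 \right)} \left(-125\right)\right) = \frac{24302}{3} - \left(667 + 32 \left(-125\right)\right) = \frac{24302}{3} - \left(667 - 4000\right) = \frac{24302}{3} - -3333 = \frac{24302}{3} + 3333 = \frac{34301}{3}$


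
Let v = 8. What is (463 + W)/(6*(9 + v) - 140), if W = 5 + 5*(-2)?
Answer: -229/19 ≈ -12.053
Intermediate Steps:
W = -5 (W = 5 - 10 = -5)
(463 + W)/(6*(9 + v) - 140) = (463 - 5)/(6*(9 + 8) - 140) = 458/(6*17 - 140) = 458/(102 - 140) = 458/(-38) = 458*(-1/38) = -229/19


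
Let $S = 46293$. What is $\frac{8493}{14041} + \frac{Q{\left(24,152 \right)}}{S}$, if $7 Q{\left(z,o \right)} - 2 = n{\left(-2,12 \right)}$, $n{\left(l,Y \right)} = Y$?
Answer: $\frac{20694449}{34210527} \approx 0.60491$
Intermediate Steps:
$Q{\left(z,o \right)} = 2$ ($Q{\left(z,o \right)} = \frac{2}{7} + \frac{1}{7} \cdot 12 = \frac{2}{7} + \frac{12}{7} = 2$)
$\frac{8493}{14041} + \frac{Q{\left(24,152 \right)}}{S} = \frac{8493}{14041} + \frac{2}{46293} = 8493 \cdot \frac{1}{14041} + 2 \cdot \frac{1}{46293} = \frac{447}{739} + \frac{2}{46293} = \frac{20694449}{34210527}$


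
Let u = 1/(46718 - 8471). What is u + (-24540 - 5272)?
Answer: -1140219563/38247 ≈ -29812.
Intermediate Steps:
u = 1/38247 ≈ 2.6146e-5
u + (-24540 - 5272) = 1/38247 + (-24540 - 5272) = 1/38247 - 29812 = -1140219563/38247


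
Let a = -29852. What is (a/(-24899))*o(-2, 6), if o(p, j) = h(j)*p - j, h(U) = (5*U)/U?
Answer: -477632/24899 ≈ -19.183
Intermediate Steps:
h(U) = 5
o(p, j) = -j + 5*p (o(p, j) = 5*p - j = -j + 5*p)
(a/(-24899))*o(-2, 6) = (-29852/(-24899))*(-1*6 + 5*(-2)) = (-29852*(-1/24899))*(-6 - 10) = (29852/24899)*(-16) = -477632/24899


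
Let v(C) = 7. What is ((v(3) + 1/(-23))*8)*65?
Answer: 83200/23 ≈ 3617.4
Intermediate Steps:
((v(3) + 1/(-23))*8)*65 = ((7 + 1/(-23))*8)*65 = ((7 - 1/23)*8)*65 = ((160/23)*8)*65 = (1280/23)*65 = 83200/23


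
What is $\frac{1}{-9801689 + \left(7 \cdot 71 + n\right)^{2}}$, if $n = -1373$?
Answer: $- \frac{1}{9034313} \approx -1.1069 \cdot 10^{-7}$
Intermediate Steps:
$\frac{1}{-9801689 + \left(7 \cdot 71 + n\right)^{2}} = \frac{1}{-9801689 + \left(7 \cdot 71 - 1373\right)^{2}} = \frac{1}{-9801689 + \left(497 - 1373\right)^{2}} = \frac{1}{-9801689 + \left(-876\right)^{2}} = \frac{1}{-9801689 + 767376} = \frac{1}{-9034313} = - \frac{1}{9034313}$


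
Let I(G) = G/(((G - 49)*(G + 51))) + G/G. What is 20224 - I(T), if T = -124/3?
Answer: 158932185/7859 ≈ 20223.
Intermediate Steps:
T = -124/3 (T = -124*⅓ = -124/3 ≈ -41.333)
I(G) = 1 + G/((-49 + G)*(51 + G)) (I(G) = G/(((-49 + G)*(51 + G))) + 1 = G*(1/((-49 + G)*(51 + G))) + 1 = G/((-49 + G)*(51 + G)) + 1 = 1 + G/((-49 + G)*(51 + G)))
20224 - I(T) = 20224 - (-2499 + (-124/3)² + 3*(-124/3))/(-2499 + (-124/3)² + 2*(-124/3)) = 20224 - (-2499 + 15376/9 - 124)/(-2499 + 15376/9 - 248/3) = 20224 - (-8231)/((-7859/9)*9) = 20224 - (-9)*(-8231)/(7859*9) = 20224 - 1*8231/7859 = 20224 - 8231/7859 = 158932185/7859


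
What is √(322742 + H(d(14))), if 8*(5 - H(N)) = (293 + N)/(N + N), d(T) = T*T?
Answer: √1012134103/56 ≈ 568.11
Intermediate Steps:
d(T) = T²
H(N) = 5 - (293 + N)/(16*N) (H(N) = 5 - (293 + N)/(8*(N + N)) = 5 - (293 + N)/(8*(2*N)) = 5 - (293 + N)*1/(2*N)/8 = 5 - (293 + N)/(16*N))
√(322742 + H(d(14))) = √(322742 + (-293 + 79*14²)/(16*(14²))) = √(322742 + (1/16)*(-293 + 79*196)/196) = √(322742 + (1/16)*(1/196)*(-293 + 15484)) = √(322742 + (1/16)*(1/196)*15191) = √(322742 + 15191/3136) = √(1012134103/3136) = √1012134103/56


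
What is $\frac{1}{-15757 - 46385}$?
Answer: $- \frac{1}{62142} \approx -1.6092 \cdot 10^{-5}$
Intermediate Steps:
$\frac{1}{-15757 - 46385} = \frac{1}{-62142} = - \frac{1}{62142}$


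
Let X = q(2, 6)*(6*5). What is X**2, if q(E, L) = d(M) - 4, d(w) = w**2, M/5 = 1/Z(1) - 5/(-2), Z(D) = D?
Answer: 328878225/4 ≈ 8.2220e+7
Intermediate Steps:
M = 35/2 (M = 5*(1/1 - 5/(-2)) = 5*(1*1 - 5*(-1/2)) = 5*(1 + 5/2) = 5*(7/2) = 35/2 ≈ 17.500)
q(E, L) = 1209/4 (q(E, L) = (35/2)**2 - 4 = 1225/4 - 4 = 1209/4)
X = 18135/2 (X = 1209*(6*5)/4 = (1209/4)*30 = 18135/2 ≈ 9067.5)
X**2 = (18135/2)**2 = 328878225/4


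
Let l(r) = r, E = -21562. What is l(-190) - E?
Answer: 21372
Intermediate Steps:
l(-190) - E = -190 - 1*(-21562) = -190 + 21562 = 21372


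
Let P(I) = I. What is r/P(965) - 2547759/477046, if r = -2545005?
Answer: -243308608533/92069878 ≈ -2642.7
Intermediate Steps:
r/P(965) - 2547759/477046 = -2545005/965 - 2547759/477046 = -2545005*1/965 - 2547759*1/477046 = -509001/193 - 2547759/477046 = -243308608533/92069878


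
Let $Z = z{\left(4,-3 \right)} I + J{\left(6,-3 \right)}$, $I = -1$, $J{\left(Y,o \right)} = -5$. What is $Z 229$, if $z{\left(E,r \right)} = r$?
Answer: $-458$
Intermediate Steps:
$Z = -2$ ($Z = \left(-3\right) \left(-1\right) - 5 = 3 - 5 = -2$)
$Z 229 = \left(-2\right) 229 = -458$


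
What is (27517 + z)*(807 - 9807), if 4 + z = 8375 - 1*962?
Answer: -314334000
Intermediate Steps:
z = 7409 (z = -4 + (8375 - 1*962) = -4 + (8375 - 962) = -4 + 7413 = 7409)
(27517 + z)*(807 - 9807) = (27517 + 7409)*(807 - 9807) = 34926*(-9000) = -314334000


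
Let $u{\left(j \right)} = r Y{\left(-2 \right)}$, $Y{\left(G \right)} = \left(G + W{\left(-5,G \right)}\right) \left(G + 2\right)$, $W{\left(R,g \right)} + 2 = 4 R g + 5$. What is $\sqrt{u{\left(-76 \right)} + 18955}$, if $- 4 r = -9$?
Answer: $\sqrt{18955} \approx 137.68$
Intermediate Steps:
$r = \frac{9}{4}$ ($r = \left(- \frac{1}{4}\right) \left(-9\right) = \frac{9}{4} \approx 2.25$)
$W{\left(R,g \right)} = 3 + 4 R g$ ($W{\left(R,g \right)} = -2 + \left(4 R g + 5\right) = -2 + \left(5 + 4 R g\right) = 3 + 4 R g$)
$Y{\left(G \right)} = \left(2 + G\right) \left(3 - 19 G\right)$ ($Y{\left(G \right)} = \left(G + \left(3 + 4 \left(-5\right) G\right)\right) \left(G + 2\right) = \left(G - \left(-3 + 20 G\right)\right) \left(2 + G\right) = \left(3 - 19 G\right) \left(2 + G\right) = \left(2 + G\right) \left(3 - 19 G\right)$)
$u{\left(j \right)} = 0$ ($u{\left(j \right)} = \frac{9 \left(6 - -70 - 19 \left(-2\right)^{2}\right)}{4} = \frac{9 \left(6 + 70 - 76\right)}{4} = \frac{9}{4} \cdot 0 = 0$)
$\sqrt{u{\left(-76 \right)} + 18955} = \sqrt{0 + 18955} = \sqrt{18955}$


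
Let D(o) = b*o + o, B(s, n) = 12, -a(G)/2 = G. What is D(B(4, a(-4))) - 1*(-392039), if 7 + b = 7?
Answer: 392051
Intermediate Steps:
b = 0 (b = -7 + 7 = 0)
a(G) = -2*G
D(o) = o (D(o) = 0*o + o = 0 + o = o)
D(B(4, a(-4))) - 1*(-392039) = 12 - 1*(-392039) = 12 + 392039 = 392051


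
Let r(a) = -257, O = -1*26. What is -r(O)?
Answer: 257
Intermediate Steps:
O = -26
-r(O) = -1*(-257) = 257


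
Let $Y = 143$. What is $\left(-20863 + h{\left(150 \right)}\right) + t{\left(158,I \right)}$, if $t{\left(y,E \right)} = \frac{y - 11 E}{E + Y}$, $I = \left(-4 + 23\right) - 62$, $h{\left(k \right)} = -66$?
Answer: $- \frac{2092269}{100} \approx -20923.0$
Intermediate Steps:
$I = -43$ ($I = 19 - 62 = -43$)
$t{\left(y,E \right)} = \frac{y - 11 E}{143 + E}$ ($t{\left(y,E \right)} = \frac{y - 11 E}{E + 143} = \frac{y - 11 E}{143 + E}$)
$\left(-20863 + h{\left(150 \right)}\right) + t{\left(158,I \right)} = \left(-20863 - 66\right) + \frac{158 - -473}{143 - 43} = -20929 + \frac{158 + 473}{100} = -20929 + \frac{1}{100} \cdot 631 = -20929 + \frac{631}{100} = - \frac{2092269}{100}$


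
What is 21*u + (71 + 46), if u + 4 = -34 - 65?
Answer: -2046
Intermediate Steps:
u = -103 (u = -4 + (-34 - 65) = -4 - 99 = -103)
21*u + (71 + 46) = 21*(-103) + (71 + 46) = -2163 + 117 = -2046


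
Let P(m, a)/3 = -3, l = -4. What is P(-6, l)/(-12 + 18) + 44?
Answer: 85/2 ≈ 42.500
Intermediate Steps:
P(m, a) = -9 (P(m, a) = 3*(-3) = -9)
P(-6, l)/(-12 + 18) + 44 = -9/(-12 + 18) + 44 = -9/6 + 44 = (⅙)*(-9) + 44 = -3/2 + 44 = 85/2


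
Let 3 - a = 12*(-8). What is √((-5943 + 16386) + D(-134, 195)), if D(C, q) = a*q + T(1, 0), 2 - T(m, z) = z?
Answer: 5*√1190 ≈ 172.48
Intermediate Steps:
T(m, z) = 2 - z
a = 99 (a = 3 - 12*(-8) = 3 - 1*(-96) = 3 + 96 = 99)
D(C, q) = 2 + 99*q (D(C, q) = 99*q + (2 - 1*0) = 99*q + (2 + 0) = 99*q + 2 = 2 + 99*q)
√((-5943 + 16386) + D(-134, 195)) = √((-5943 + 16386) + (2 + 99*195)) = √(10443 + (2 + 19305)) = √(10443 + 19307) = √29750 = 5*√1190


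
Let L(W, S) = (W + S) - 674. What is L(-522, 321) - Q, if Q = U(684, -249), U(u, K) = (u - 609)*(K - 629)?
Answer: 64975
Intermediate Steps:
L(W, S) = -674 + S + W (L(W, S) = (S + W) - 674 = -674 + S + W)
U(u, K) = (-629 + K)*(-609 + u) (U(u, K) = (-609 + u)*(-629 + K) = (-629 + K)*(-609 + u))
Q = -65850 (Q = 383061 - 629*684 - 609*(-249) - 249*684 = 383061 - 430236 + 151641 - 170316 = -65850)
L(-522, 321) - Q = (-674 + 321 - 522) - 1*(-65850) = -875 + 65850 = 64975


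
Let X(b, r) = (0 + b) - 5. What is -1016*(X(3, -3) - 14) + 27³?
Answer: 35939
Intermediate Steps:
X(b, r) = -5 + b (X(b, r) = b - 5 = -5 + b)
-1016*(X(3, -3) - 14) + 27³ = -1016*((-5 + 3) - 14) + 27³ = -1016*(-2 - 14) + 19683 = -1016*(-16) + 19683 = 16256 + 19683 = 35939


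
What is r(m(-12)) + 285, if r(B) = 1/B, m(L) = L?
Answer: 3419/12 ≈ 284.92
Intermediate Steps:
r(m(-12)) + 285 = 1/(-12) + 285 = -1/12 + 285 = 3419/12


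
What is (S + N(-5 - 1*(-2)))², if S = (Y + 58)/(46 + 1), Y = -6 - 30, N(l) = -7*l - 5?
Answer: 599076/2209 ≈ 271.20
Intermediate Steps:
N(l) = -5 - 7*l
Y = -36
S = 22/47 (S = (-36 + 58)/(46 + 1) = 22/47 ≈ 0.46809)
(S + N(-5 - 1*(-2)))² = (22/47 + (-5 - 7*(-5 - 1*(-2))))² = (22/47 + (-5 - 7*(-5 + 2)))² = (22/47 + (-5 - 7*(-3)))² = (22/47 + (-5 + 21))² = (22/47 + 16)² = (774/47)² = 599076/2209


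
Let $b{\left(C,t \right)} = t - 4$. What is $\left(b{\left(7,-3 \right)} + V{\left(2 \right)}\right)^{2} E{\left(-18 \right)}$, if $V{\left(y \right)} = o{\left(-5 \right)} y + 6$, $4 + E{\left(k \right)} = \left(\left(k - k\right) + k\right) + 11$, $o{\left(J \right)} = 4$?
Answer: $-539$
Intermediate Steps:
$b{\left(C,t \right)} = -4 + t$
$E{\left(k \right)} = 7 + k$ ($E{\left(k \right)} = -4 + \left(\left(\left(k - k\right) + k\right) + 11\right) = -4 + \left(\left(0 + k\right) + 11\right) = -4 + \left(k + 11\right) = -4 + \left(11 + k\right) = 7 + k$)
$V{\left(y \right)} = 6 + 4 y$ ($V{\left(y \right)} = 4 y + 6 = 6 + 4 y$)
$\left(b{\left(7,-3 \right)} + V{\left(2 \right)}\right)^{2} E{\left(-18 \right)} = \left(\left(-4 - 3\right) + \left(6 + 4 \cdot 2\right)\right)^{2} \left(7 - 18\right) = \left(-7 + \left(6 + 8\right)\right)^{2} \left(-11\right) = \left(-7 + 14\right)^{2} \left(-11\right) = 7^{2} \left(-11\right) = 49 \left(-11\right) = -539$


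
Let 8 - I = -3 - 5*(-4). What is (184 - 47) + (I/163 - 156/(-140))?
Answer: 787627/5705 ≈ 138.06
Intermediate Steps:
I = -9 (I = 8 - (-3 - 5*(-4)) = 8 - (-3 + 20) = 8 - 1*17 = 8 - 17 = -9)
(184 - 47) + (I/163 - 156/(-140)) = (184 - 47) + (-9/163 - 156/(-140)) = 137 + (-9*1/163 - 156*(-1/140)) = 137 + (-9/163 + 39/35) = 137 + 6042/5705 = 787627/5705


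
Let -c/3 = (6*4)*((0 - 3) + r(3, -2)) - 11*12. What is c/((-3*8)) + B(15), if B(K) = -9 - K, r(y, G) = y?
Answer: -81/2 ≈ -40.500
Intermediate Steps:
c = 396 (c = -3*((6*4)*((0 - 3) + 3) - 11*12) = -3*(24*(-3 + 3) - 132) = -3*(24*0 - 132) = -3*(0 - 132) = -3*(-132) = 396)
c/((-3*8)) + B(15) = 396/((-3*8)) + (-9 - 1*15) = 396/(-24) + (-9 - 15) = 396*(-1/24) - 24 = -33/2 - 24 = -81/2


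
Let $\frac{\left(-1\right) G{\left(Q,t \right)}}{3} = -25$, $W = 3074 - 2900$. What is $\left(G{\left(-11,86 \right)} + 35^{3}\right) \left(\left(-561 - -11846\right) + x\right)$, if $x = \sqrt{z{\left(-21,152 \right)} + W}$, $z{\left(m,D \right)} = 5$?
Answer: $484690750 + 42950 \sqrt{179} \approx 4.8527 \cdot 10^{8}$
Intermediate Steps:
$W = 174$
$G{\left(Q,t \right)} = 75$ ($G{\left(Q,t \right)} = \left(-3\right) \left(-25\right) = 75$)
$x = \sqrt{179}$ ($x = \sqrt{5 + 174} = \sqrt{179} \approx 13.379$)
$\left(G{\left(-11,86 \right)} + 35^{3}\right) \left(\left(-561 - -11846\right) + x\right) = \left(75 + 35^{3}\right) \left(\left(-561 - -11846\right) + \sqrt{179}\right) = \left(75 + 42875\right) \left(\left(-561 + 11846\right) + \sqrt{179}\right) = 42950 \left(11285 + \sqrt{179}\right) = 484690750 + 42950 \sqrt{179}$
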